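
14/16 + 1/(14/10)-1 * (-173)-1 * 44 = 7313/56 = 130.59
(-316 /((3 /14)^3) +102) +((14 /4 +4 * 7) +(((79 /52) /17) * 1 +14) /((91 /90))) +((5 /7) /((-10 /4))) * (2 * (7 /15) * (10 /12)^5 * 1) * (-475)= -3743416305787 /117287352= -31916.62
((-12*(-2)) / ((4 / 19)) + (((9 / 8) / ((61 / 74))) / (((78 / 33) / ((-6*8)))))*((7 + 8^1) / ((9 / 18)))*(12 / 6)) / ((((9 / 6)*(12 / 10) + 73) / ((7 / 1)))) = -21494865 / 148291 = -144.95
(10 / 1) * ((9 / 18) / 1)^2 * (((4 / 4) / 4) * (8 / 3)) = 5 / 3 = 1.67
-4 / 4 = -1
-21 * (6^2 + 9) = -945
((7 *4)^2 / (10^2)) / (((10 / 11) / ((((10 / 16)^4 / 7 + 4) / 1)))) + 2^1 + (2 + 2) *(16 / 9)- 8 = 82471909 / 2304000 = 35.80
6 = 6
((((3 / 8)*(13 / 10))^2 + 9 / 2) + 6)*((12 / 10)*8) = 206163 / 2000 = 103.08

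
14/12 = 7/6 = 1.17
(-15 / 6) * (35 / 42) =-2.08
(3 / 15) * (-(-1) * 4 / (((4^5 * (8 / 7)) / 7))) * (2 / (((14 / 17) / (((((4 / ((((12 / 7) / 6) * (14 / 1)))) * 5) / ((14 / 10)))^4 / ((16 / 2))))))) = 1328125 / 5619712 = 0.24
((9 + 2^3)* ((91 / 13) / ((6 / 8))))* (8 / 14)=272 / 3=90.67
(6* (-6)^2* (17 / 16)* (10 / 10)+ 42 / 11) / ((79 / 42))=124.04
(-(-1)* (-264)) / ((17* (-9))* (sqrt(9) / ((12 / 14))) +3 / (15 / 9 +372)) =17936 / 36381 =0.49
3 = 3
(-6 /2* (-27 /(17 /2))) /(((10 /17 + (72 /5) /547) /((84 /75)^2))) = 4962384 /255125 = 19.45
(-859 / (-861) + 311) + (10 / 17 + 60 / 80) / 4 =73145711 / 234192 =312.33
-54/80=-27/40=-0.68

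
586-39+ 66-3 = 610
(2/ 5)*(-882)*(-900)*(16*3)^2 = 731566080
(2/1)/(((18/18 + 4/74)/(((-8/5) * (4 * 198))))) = -156288/65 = -2404.43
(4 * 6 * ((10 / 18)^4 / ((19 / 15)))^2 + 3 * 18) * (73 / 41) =2274523602026 / 23597574723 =96.39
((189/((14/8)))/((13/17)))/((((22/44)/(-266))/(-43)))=42000336/13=3230795.08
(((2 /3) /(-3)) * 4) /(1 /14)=-112 /9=-12.44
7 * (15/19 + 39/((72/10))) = 9905/228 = 43.44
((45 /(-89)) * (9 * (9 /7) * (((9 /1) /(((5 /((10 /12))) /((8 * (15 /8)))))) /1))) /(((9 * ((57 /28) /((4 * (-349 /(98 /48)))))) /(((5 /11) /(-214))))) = -1017684000 /97525043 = -10.44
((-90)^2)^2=65610000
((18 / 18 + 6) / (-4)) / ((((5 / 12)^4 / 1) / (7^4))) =-87127488 / 625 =-139403.98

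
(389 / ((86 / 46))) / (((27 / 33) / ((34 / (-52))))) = -1673089 / 10062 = -166.28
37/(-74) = -1/2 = -0.50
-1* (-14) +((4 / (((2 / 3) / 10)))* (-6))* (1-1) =14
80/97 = 0.82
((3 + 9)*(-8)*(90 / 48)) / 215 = -36 / 43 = -0.84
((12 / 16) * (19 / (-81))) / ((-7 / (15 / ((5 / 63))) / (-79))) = -1501 / 4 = -375.25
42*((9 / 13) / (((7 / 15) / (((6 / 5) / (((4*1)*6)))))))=81 / 26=3.12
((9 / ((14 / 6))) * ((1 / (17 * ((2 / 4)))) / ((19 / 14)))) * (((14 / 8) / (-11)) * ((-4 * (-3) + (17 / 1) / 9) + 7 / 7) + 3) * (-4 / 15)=-200 / 3553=-0.06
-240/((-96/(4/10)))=1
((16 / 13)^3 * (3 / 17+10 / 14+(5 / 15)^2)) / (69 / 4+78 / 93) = 544980992 / 5277749841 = 0.10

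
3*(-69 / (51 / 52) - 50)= -6138 / 17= -361.06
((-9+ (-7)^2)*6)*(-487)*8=-935040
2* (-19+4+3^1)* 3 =-72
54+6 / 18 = 163 / 3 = 54.33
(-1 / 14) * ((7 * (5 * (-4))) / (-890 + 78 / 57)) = -95 / 8442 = -0.01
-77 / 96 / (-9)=77 / 864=0.09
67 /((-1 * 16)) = -67 /16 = -4.19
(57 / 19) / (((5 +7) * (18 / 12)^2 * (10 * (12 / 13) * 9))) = 13 / 9720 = 0.00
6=6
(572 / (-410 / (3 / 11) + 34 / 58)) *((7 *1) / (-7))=49764 / 130739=0.38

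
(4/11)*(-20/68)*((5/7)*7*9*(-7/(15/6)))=2520/187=13.48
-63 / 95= -0.66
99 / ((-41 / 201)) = -19899 / 41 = -485.34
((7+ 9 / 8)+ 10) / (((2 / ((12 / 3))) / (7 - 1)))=435 / 2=217.50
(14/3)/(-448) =-1/96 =-0.01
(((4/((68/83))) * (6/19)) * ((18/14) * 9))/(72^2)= 249/72352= 0.00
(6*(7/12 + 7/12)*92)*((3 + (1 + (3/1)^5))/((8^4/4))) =39767/256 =155.34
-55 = -55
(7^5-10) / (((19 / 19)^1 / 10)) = 167970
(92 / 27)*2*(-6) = -368 / 9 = -40.89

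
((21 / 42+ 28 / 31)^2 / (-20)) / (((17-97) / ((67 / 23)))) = 507123 / 141459200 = 0.00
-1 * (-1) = 1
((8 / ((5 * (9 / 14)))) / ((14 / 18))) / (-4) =-4 / 5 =-0.80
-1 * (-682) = 682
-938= -938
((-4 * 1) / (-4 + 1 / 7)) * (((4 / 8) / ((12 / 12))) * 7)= 98 / 27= 3.63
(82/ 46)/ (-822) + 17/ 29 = 320213/ 548274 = 0.58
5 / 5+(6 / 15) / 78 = 196 / 195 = 1.01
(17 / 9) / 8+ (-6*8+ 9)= -2791 / 72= -38.76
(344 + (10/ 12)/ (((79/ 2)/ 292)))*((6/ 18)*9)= 82988/ 79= 1050.48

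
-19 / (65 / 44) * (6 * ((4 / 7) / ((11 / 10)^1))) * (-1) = 3648 / 91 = 40.09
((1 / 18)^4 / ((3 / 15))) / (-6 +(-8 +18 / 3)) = -5 / 839808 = -0.00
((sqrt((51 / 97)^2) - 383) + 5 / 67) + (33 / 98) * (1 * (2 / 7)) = -852214278 / 2229157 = -382.30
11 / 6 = 1.83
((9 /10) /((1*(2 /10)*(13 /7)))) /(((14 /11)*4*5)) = 99 /1040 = 0.10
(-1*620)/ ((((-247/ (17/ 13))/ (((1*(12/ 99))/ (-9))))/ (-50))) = 2108000/ 953667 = 2.21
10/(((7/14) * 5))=4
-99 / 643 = -0.15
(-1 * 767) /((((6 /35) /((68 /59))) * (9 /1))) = -15470 /27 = -572.96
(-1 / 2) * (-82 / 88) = 41 / 88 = 0.47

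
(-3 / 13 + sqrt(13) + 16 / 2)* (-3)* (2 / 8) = -303 / 52 - 3* sqrt(13) / 4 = -8.53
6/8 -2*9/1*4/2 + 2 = -33.25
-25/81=-0.31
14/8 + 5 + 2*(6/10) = 7.95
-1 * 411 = -411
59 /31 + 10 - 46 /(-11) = 5485 /341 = 16.09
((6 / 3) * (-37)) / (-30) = 37 / 15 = 2.47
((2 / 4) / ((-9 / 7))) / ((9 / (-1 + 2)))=-7 / 162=-0.04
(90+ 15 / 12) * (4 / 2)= 365 / 2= 182.50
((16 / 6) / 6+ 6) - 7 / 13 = 691 / 117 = 5.91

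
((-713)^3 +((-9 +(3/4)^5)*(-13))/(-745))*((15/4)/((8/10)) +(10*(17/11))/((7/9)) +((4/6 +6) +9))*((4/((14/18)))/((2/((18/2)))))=-1109964281581741914567/3289538560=-337422486873.58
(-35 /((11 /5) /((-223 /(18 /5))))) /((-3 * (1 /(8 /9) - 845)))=780500 /2005047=0.39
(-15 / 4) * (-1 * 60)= 225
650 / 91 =7.14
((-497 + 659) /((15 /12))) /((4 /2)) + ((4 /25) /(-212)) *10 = 3434 /53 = 64.79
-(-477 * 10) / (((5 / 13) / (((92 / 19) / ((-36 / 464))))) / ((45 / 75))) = -44118048 / 95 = -464400.51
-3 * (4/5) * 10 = -24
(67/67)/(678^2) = 1/459684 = 0.00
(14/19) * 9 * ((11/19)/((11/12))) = 1512/361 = 4.19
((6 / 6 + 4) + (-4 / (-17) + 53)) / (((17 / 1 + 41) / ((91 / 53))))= 45045 / 26129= 1.72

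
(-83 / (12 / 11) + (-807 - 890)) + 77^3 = 5457119 / 12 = 454759.92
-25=-25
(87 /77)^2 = 7569 /5929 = 1.28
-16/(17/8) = -128/17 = -7.53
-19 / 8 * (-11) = 26.12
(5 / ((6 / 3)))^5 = 3125 / 32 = 97.66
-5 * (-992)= 4960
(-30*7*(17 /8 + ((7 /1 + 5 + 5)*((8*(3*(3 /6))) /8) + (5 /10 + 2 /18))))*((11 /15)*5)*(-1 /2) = 782705 /72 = 10870.90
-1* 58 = -58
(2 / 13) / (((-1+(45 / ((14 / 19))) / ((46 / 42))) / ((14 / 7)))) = 184 / 32747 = 0.01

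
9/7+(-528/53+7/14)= -6067/742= -8.18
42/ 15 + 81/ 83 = 1567/ 415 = 3.78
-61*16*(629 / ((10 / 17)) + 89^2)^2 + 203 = -1972142050721 / 25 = -78885682028.84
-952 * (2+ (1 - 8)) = 4760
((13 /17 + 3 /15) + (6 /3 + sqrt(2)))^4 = 78577632 * sqrt(2) /614125 + 9747357316 /52200625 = 367.68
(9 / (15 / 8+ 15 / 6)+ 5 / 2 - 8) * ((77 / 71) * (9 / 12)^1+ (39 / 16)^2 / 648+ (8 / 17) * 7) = -22072040671 / 1557319680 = -14.17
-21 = -21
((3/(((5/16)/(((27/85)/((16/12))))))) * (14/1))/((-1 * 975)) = -4536/138125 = -0.03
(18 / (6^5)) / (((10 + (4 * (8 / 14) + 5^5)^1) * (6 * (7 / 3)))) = 1 / 18974304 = 0.00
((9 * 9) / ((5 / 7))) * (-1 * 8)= -4536 / 5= -907.20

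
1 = 1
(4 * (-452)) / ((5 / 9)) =-3254.40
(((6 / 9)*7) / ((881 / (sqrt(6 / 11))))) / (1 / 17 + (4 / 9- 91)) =-51*sqrt(66) / 9584399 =-0.00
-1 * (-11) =11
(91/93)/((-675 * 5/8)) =-728/313875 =-0.00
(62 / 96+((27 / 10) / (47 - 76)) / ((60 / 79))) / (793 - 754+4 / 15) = 18209 / 1366480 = 0.01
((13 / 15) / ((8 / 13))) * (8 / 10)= 169 / 150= 1.13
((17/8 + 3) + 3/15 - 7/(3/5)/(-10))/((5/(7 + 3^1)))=12.98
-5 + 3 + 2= 0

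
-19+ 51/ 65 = -1184/ 65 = -18.22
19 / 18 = 1.06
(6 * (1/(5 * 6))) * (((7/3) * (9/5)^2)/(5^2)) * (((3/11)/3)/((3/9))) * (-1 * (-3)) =1701/34375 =0.05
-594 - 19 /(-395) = -234611 /395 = -593.95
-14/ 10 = -7/ 5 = -1.40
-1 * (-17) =17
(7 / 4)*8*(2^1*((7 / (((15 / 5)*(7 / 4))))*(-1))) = -112 / 3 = -37.33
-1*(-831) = 831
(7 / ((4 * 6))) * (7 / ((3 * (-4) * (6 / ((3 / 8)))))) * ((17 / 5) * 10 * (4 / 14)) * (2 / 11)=-119 / 6336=-0.02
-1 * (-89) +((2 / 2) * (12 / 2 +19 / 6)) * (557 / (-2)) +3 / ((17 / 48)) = -500911 / 204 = -2455.45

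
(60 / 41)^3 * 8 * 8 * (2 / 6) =4608000 / 68921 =66.86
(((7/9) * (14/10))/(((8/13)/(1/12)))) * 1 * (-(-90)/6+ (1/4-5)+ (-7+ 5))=7007/5760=1.22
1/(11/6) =6/11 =0.55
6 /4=3 /2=1.50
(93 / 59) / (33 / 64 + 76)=5952 / 288923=0.02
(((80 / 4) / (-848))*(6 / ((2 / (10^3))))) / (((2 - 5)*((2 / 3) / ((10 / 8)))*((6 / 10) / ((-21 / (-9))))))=109375 / 636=171.97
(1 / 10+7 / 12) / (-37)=-41 / 2220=-0.02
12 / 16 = 3 / 4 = 0.75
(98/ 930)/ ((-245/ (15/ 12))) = -1/ 1860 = -0.00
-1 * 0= 0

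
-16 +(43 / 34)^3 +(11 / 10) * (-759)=-166821333 / 196520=-848.88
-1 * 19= -19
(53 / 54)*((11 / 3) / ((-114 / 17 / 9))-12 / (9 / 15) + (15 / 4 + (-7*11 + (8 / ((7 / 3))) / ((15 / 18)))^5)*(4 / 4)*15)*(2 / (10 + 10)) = -1305458316270067588709 / 431099550000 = -3028206167.86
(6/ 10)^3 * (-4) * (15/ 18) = -18/ 25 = -0.72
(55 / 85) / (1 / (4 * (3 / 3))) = 44 / 17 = 2.59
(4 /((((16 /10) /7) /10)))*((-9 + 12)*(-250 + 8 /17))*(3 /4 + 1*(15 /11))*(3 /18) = -34519275 /748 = -46148.76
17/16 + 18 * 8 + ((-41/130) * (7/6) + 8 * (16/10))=491383/3120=157.49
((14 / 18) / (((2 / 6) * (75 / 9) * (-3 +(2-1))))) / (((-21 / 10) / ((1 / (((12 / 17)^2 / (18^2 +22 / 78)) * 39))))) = 3654983 / 3285360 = 1.11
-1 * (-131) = 131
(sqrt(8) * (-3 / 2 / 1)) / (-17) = 3 * sqrt(2) / 17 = 0.25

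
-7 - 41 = -48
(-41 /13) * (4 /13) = -164 /169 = -0.97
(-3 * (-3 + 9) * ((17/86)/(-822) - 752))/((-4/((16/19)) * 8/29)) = -4624954887/447716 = -10330.11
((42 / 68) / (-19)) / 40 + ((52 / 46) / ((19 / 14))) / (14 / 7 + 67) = 461713 / 41008080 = 0.01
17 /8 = 2.12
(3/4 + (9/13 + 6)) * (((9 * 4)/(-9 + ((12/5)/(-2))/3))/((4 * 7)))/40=-3483/136864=-0.03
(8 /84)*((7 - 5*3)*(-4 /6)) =32 /63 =0.51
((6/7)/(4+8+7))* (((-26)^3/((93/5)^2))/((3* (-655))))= 175760/150691527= 0.00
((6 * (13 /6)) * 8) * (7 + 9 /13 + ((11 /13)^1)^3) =145848 /169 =863.01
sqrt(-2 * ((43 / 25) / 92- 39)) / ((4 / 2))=sqrt(4124222) / 460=4.41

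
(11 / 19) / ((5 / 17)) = 187 / 95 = 1.97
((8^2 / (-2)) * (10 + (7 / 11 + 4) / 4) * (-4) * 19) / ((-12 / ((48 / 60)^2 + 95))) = -59481704 / 275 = -216297.11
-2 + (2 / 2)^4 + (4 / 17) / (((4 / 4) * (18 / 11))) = -131 / 153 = -0.86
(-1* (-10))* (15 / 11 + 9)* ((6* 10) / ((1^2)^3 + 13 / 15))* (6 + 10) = 53298.70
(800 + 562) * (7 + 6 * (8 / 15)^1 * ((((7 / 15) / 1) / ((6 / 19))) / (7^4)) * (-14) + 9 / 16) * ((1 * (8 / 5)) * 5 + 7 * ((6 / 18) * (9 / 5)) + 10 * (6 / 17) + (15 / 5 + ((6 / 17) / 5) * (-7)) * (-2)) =274866507317 / 2499000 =109990.60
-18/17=-1.06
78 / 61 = 1.28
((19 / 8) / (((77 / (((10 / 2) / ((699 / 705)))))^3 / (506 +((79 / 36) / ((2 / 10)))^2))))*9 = 25021698269328125 / 6652615413451392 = 3.76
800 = 800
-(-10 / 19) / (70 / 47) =47 / 133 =0.35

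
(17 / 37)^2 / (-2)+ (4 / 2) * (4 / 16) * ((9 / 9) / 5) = -38 / 6845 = -0.01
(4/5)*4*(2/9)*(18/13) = 64/65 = 0.98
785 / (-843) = -785 / 843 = -0.93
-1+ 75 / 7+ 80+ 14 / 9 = 5750 / 63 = 91.27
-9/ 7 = -1.29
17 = 17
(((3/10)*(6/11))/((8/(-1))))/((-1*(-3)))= -3/440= -0.01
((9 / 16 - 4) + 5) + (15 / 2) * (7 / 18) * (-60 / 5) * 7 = -3895 / 16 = -243.44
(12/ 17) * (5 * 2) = 120/ 17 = 7.06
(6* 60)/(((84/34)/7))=1020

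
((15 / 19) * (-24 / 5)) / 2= -1.89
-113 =-113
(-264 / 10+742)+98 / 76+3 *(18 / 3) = 139629 / 190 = 734.89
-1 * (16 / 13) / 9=-16 / 117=-0.14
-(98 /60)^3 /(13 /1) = -117649 /351000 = -0.34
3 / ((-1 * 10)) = -3 / 10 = -0.30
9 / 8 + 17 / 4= 43 / 8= 5.38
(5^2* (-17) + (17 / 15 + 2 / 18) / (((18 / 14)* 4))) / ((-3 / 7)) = 1204189 / 1215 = 991.10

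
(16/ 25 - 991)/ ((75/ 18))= -148554/ 625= -237.69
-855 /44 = -19.43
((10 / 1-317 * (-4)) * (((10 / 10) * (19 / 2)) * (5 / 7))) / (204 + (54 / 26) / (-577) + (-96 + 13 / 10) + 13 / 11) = 78.50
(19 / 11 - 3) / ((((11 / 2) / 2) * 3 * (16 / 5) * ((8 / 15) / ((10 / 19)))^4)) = -369140625 / 8073646592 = -0.05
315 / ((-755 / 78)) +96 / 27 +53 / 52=-1976461 / 70668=-27.97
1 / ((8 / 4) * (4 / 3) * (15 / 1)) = 1 / 40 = 0.02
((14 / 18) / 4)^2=49 / 1296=0.04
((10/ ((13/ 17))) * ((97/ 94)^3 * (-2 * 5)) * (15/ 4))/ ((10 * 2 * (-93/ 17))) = 6594062425/ 1338901408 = 4.92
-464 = -464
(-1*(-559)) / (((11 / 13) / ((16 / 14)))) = 58136 / 77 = 755.01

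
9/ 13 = 0.69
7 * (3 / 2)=21 / 2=10.50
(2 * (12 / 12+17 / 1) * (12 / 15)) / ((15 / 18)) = 864 / 25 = 34.56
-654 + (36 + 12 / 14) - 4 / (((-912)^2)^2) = -617.14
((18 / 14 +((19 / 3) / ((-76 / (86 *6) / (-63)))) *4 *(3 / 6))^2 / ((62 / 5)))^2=51772646091871265625 / 9229444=5609508665080.07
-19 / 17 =-1.12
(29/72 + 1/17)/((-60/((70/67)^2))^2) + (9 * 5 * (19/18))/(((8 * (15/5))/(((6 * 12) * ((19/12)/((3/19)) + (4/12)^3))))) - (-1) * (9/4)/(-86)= 13690029076182457/9545344204248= 1434.21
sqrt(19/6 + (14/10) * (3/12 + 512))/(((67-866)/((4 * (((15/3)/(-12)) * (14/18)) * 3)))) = 7 * sqrt(648285)/43146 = 0.13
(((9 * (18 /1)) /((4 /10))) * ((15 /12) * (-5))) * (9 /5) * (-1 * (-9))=-164025 /4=-41006.25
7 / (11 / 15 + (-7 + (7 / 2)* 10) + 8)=105 / 551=0.19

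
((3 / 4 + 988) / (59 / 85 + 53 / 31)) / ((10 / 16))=2084285 / 3167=658.13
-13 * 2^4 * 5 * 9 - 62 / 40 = -187231 / 20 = -9361.55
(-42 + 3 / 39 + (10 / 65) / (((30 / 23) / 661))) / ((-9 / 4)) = -28112 / 1755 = -16.02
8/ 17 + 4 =76/ 17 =4.47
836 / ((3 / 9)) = 2508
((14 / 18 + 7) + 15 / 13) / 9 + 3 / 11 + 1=26237 / 11583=2.27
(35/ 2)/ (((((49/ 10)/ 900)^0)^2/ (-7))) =-245/ 2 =-122.50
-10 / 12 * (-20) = 16.67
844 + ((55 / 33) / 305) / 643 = 99312637 / 117669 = 844.00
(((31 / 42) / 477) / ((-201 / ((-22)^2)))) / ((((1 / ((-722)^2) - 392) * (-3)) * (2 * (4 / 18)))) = -977668142 / 137142776139453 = -0.00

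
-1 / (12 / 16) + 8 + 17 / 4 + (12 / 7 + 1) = 1145 / 84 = 13.63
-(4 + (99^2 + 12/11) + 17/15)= -9807.22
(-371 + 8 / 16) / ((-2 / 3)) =2223 / 4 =555.75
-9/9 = -1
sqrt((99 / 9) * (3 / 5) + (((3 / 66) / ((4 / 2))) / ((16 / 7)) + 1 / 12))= sqrt(11662365) / 1320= 2.59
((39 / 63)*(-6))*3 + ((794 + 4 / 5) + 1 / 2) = 54891 / 70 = 784.16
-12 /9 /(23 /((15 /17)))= -20 /391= -0.05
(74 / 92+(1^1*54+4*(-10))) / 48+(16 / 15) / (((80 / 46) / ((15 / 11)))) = 46341 / 40480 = 1.14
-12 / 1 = -12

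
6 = 6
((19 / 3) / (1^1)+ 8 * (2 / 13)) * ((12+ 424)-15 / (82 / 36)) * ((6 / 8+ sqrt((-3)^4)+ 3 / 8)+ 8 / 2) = 45879.93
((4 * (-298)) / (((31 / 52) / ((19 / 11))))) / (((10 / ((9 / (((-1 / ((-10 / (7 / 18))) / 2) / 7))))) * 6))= -63595584 / 341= -186497.31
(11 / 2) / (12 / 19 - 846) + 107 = 3437059 / 32124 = 106.99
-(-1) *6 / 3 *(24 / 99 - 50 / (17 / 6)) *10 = -195280 / 561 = -348.09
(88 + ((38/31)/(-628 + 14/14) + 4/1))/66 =47057/33759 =1.39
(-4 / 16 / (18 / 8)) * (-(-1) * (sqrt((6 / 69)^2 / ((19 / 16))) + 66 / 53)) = -22 / 159 - 8 * sqrt(19) / 3933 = -0.15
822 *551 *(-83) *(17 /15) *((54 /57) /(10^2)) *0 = 0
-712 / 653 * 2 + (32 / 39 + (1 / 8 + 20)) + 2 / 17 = 18.88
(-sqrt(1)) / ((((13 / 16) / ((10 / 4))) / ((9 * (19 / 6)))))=-87.69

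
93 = 93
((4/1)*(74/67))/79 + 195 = 1032431/5293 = 195.06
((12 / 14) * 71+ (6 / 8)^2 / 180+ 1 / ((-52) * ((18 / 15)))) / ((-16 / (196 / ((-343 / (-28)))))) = -5315353 / 87360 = -60.84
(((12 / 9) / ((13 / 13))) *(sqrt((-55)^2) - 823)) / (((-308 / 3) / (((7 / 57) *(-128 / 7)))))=-32768 / 1463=-22.40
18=18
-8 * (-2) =16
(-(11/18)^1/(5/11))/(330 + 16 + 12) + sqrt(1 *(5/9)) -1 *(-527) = sqrt(5)/3 + 16979819/32220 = 527.74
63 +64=127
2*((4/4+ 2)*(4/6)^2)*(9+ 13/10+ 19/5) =37.60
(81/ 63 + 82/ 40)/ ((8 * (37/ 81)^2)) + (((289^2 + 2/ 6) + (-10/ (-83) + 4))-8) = 31886617687643/ 381786720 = 83519.45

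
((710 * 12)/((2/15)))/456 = 5325/38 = 140.13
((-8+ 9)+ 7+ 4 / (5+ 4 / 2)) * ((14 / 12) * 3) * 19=570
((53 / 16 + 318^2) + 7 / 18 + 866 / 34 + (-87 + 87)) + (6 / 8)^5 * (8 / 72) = 15847873891 / 156672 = 101153.20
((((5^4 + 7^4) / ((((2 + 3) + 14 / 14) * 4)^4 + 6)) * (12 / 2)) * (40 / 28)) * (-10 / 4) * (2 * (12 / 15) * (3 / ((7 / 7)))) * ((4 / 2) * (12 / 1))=-8714880 / 387079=-22.51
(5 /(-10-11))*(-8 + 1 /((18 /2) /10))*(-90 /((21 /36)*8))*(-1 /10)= 155 /49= 3.16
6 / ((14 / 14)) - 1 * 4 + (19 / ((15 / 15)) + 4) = 25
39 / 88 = 0.44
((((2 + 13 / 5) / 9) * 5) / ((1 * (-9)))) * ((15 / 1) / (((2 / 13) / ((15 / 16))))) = -7475 / 288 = -25.95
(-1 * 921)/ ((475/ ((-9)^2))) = -157.05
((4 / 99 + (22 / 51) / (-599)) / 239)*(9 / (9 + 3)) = 20003 / 160626642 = 0.00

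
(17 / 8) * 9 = 153 / 8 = 19.12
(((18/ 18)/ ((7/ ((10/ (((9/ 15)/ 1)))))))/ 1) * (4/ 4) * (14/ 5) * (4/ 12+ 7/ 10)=62/ 9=6.89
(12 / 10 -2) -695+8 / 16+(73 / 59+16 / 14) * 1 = -2861759 / 4130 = -692.92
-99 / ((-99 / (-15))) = -15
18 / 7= 2.57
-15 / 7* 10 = -150 / 7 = -21.43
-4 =-4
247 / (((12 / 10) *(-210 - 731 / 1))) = -1235 / 5646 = -0.22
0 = 0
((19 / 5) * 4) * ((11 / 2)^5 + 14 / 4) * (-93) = -284775021 / 40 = -7119375.52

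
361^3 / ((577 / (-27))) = -2201453.70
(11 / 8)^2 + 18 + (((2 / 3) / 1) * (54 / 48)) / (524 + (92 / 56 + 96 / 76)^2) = 15987327339 / 803705024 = 19.89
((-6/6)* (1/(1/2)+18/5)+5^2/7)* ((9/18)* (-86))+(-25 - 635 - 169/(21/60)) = -36947/35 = -1055.63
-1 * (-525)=525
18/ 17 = 1.06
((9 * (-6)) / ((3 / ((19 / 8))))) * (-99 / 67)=16929 / 268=63.17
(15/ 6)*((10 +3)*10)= 325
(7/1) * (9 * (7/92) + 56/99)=79723/9108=8.75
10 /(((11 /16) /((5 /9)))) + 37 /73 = 62063 /7227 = 8.59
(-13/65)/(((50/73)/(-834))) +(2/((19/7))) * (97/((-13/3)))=227.03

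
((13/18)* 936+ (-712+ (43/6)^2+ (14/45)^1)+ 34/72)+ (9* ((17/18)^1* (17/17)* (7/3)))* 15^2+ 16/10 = 201611/45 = 4480.24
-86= -86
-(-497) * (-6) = -2982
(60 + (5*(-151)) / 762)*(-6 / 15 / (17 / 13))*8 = -55016 / 381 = -144.40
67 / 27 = 2.48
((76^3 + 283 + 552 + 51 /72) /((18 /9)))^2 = 111418179141361 /2304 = 48358584696.77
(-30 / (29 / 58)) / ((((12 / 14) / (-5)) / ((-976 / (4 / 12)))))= -1024800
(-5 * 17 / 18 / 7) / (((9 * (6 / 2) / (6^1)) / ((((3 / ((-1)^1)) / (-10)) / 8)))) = -17 / 3024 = -0.01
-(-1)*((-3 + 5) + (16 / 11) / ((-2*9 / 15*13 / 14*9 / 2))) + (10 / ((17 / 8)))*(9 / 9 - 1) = 6602 / 3861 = 1.71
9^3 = 729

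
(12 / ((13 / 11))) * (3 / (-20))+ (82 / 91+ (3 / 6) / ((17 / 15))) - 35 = -544247 / 15470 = -35.18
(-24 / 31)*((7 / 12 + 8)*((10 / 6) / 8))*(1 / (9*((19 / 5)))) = -2575 / 63612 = -0.04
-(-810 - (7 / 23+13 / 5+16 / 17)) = 1591068 / 1955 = 813.85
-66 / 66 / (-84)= 1 / 84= 0.01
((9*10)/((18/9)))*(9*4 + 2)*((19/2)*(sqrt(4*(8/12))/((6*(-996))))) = -1805*sqrt(6)/996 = -4.44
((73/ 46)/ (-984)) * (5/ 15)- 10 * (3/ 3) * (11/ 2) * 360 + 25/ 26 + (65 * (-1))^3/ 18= -61884187349/ 1765296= -35055.98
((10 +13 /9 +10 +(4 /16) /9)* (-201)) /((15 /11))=-569701 /180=-3165.01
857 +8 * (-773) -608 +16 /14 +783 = -36056 /7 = -5150.86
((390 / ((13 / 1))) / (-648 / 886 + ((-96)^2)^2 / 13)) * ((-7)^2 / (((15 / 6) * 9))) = 282191 / 28219536297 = 0.00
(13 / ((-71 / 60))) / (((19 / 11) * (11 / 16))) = -12480 / 1349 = -9.25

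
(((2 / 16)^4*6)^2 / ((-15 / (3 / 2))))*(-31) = 279 / 41943040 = 0.00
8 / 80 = 1 / 10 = 0.10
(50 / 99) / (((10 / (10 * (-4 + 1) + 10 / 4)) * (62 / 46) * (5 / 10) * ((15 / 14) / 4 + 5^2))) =-0.08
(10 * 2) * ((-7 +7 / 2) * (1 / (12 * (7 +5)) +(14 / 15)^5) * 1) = -60826913 / 1215000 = -50.06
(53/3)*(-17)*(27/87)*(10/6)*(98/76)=-220745/1102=-200.31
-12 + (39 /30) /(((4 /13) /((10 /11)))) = -359 /44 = -8.16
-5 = -5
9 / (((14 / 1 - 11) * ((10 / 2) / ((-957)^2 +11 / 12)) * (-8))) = -10990199 / 160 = -68688.74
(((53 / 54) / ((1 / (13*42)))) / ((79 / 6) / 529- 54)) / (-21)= 728962 / 1541853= 0.47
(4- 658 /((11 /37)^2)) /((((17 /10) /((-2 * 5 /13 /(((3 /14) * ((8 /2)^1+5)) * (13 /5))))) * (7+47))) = 12.43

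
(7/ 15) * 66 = 154/ 5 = 30.80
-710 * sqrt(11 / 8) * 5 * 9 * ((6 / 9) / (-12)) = 1775 * sqrt(22) / 4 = 2081.37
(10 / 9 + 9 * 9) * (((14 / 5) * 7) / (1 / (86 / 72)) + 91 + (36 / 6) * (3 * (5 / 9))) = 10215.53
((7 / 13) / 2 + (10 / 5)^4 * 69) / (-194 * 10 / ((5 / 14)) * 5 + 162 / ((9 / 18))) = -0.04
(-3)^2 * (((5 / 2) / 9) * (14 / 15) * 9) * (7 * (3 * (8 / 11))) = 3528 / 11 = 320.73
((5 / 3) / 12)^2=25 / 1296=0.02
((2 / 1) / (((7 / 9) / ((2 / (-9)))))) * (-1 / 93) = 4 / 651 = 0.01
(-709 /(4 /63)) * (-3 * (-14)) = -938007 /2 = -469003.50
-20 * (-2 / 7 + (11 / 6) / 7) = 10 / 21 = 0.48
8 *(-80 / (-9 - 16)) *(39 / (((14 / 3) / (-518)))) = -554112 / 5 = -110822.40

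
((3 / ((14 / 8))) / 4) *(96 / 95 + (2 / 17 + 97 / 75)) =58661 / 56525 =1.04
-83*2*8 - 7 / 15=-19927 / 15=-1328.47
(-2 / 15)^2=4 / 225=0.02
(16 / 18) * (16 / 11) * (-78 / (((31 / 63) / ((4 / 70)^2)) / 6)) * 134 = -538.06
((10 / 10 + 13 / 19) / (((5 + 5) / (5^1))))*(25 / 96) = 25 / 114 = 0.22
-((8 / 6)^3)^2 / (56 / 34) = -17408 / 5103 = -3.41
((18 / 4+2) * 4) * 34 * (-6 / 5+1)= -884 / 5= -176.80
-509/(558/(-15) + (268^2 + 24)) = -2545/359054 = -0.01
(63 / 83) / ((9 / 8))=56 / 83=0.67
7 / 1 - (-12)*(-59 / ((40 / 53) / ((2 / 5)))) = -9206 / 25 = -368.24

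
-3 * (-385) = 1155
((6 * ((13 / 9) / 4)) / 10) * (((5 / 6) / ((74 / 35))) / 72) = 455 / 383616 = 0.00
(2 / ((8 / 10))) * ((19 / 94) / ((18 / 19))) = 1805 / 3384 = 0.53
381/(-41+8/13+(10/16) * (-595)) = -39624/42875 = -0.92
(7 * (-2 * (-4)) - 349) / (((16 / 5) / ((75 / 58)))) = -109875 / 928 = -118.40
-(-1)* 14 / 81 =14 / 81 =0.17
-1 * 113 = -113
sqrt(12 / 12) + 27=28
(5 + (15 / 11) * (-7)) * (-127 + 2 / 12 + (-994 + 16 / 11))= 1846975 / 363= 5088.09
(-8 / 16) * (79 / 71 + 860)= -61139 / 142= -430.56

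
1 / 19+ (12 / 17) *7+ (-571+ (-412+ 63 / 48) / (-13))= -35904127 / 67184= -534.41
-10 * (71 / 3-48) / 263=0.93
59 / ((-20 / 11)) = -649 / 20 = -32.45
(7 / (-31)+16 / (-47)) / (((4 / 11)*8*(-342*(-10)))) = -605 / 10630272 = -0.00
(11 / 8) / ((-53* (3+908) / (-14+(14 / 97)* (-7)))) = 2002 / 4683451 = 0.00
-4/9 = -0.44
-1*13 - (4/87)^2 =-98413/7569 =-13.00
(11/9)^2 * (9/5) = 121/45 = 2.69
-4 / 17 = -0.24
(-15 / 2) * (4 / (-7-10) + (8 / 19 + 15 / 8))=-79875 / 5168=-15.46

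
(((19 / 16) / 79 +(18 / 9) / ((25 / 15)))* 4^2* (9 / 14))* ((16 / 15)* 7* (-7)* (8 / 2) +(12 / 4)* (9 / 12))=-40838019 / 15800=-2584.68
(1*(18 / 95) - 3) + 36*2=6573 / 95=69.19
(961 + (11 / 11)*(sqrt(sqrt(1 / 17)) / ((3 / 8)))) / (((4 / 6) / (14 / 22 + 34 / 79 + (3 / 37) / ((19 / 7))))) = 2679720*17^(3 / 4) / 10385419 + 965704095 / 610907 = 1582.93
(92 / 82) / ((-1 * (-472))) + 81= 81.00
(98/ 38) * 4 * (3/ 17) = 588/ 323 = 1.82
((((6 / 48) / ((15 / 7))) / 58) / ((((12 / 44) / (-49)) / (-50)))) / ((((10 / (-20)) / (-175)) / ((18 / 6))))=9486.71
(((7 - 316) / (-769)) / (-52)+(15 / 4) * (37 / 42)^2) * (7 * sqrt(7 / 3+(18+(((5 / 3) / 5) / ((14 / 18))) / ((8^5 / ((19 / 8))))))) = 68247773 * sqrt(2350648839) / 36115881984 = 91.62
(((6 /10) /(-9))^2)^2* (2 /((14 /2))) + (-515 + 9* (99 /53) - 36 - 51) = -10990940519 /18781875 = -585.19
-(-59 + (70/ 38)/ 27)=30232/ 513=58.93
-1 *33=-33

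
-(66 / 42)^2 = -2.47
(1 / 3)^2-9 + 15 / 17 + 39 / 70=-79783 / 10710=-7.45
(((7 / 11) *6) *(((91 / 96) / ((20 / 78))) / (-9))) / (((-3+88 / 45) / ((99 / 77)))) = 31941 / 16544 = 1.93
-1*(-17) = 17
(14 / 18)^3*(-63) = -2401 / 81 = -29.64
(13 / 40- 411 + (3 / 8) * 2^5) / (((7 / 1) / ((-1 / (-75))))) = -15947 / 21000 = -0.76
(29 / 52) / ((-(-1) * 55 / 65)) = 29 / 44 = 0.66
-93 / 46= -2.02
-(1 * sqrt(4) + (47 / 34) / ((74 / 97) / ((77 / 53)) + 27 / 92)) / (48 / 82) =-60257249 / 9562279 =-6.30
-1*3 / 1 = -3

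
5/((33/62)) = 310/33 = 9.39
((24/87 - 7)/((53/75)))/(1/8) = -117000/1537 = -76.12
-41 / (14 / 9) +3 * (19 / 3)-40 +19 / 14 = -46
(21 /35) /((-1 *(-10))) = 3 /50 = 0.06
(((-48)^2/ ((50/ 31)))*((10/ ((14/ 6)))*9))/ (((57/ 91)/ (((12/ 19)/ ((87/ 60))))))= 401117184/ 10469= 38314.76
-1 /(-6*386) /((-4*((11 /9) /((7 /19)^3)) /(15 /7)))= -2205 /232986512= -0.00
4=4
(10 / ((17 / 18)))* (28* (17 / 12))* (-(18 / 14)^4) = -393660 / 343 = -1147.70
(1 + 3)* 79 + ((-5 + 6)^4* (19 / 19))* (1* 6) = 322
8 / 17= 0.47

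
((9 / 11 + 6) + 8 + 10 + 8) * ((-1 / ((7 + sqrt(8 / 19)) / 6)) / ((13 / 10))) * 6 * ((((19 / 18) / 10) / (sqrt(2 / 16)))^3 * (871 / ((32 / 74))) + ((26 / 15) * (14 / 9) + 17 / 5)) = -816387172993 * sqrt(2) / 164478600 - 316117592 / 395967 + 4753648 * sqrt(38) / 395967 + 6138249421 * sqrt(19) / 41119650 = -7093.08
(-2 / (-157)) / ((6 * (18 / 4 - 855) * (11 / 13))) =-0.00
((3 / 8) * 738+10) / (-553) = -1147 / 2212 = -0.52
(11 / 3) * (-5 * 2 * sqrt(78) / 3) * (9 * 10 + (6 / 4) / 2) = -6655 * sqrt(78) / 6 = -9795.89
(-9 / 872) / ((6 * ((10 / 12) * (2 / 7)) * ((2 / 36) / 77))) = -43659 / 4360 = -10.01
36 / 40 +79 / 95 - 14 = -2331 / 190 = -12.27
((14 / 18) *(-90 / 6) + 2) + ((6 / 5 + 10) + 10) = 173 / 15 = 11.53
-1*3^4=-81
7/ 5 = 1.40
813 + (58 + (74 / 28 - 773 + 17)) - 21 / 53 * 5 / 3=86801 / 742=116.98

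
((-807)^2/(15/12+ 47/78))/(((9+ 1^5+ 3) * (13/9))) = 18721.03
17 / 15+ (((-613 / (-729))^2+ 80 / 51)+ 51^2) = 117647628133 / 45172485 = 2604.41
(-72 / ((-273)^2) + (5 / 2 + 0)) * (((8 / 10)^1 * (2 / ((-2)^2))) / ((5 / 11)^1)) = 455279 / 207025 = 2.20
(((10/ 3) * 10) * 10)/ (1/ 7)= 2333.33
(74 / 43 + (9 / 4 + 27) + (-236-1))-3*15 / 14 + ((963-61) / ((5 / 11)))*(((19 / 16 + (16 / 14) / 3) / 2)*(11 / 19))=949434371 / 1372560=691.73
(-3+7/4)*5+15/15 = -21/4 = -5.25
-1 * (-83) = 83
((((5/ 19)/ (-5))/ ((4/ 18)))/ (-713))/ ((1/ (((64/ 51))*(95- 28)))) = 6432/ 230299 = 0.03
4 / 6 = 2 / 3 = 0.67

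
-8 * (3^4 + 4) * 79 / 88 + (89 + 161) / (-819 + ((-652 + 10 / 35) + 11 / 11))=-34551585 / 56584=-610.62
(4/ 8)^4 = 1/ 16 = 0.06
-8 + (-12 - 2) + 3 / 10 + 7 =-147 / 10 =-14.70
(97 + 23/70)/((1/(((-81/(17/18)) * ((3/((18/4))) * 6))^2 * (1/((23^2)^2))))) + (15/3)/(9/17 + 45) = 89918284473119/2190877987410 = 41.04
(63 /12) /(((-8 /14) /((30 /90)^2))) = -49 /48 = -1.02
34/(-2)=-17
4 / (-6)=-2 / 3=-0.67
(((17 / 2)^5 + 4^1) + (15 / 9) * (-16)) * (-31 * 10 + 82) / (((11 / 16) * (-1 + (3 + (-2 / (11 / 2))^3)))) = -9787751105 / 1299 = -7534835.34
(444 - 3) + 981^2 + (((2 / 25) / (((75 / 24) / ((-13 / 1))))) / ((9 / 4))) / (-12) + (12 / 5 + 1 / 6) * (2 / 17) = 276203913911 / 286875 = 962802.31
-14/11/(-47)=14/517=0.03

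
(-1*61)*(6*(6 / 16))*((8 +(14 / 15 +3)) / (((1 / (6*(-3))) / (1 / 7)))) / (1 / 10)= 294813 / 7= 42116.14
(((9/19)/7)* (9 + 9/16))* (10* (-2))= -6885/532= -12.94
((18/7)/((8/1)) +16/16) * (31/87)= 1147/2436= 0.47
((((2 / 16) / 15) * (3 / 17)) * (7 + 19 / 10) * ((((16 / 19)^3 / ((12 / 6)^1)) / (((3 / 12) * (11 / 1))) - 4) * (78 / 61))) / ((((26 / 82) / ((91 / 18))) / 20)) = -8124487553 / 391203065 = -20.77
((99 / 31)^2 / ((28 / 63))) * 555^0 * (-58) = -2558061 / 1922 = -1330.94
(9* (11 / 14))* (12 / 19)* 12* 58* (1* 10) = 4134240 / 133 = 31084.51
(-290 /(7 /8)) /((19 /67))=-155440 /133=-1168.72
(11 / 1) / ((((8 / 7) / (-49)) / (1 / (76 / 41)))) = -154693 / 608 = -254.43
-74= -74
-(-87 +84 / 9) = 233 / 3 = 77.67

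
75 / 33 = 25 / 11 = 2.27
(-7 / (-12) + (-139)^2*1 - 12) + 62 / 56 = 811049 / 42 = 19310.69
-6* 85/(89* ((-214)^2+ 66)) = -255/2040859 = -0.00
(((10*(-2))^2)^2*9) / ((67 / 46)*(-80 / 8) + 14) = -33120000 / 13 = -2547692.31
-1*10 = -10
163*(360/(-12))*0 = 0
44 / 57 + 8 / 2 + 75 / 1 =4547 / 57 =79.77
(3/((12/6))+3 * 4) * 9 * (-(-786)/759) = 31833/253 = 125.82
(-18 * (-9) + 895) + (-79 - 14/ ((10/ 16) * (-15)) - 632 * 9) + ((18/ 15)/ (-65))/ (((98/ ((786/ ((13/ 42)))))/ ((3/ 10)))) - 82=-2125252186/ 443625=-4790.65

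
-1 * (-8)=8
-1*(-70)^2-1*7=-4907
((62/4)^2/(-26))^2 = 923521/10816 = 85.38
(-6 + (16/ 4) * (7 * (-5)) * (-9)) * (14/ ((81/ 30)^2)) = 585200/ 243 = 2408.23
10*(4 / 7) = 40 / 7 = 5.71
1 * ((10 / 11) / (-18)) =-5 / 99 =-0.05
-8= -8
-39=-39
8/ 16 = 1/ 2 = 0.50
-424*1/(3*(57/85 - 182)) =36040/46239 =0.78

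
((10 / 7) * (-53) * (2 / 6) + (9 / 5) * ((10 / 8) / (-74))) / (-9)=157069 / 55944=2.81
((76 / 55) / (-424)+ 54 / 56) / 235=78439 / 19180700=0.00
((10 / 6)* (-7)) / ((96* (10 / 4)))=-7 / 144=-0.05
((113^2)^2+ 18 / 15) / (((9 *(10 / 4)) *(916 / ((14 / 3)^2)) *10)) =39946603739 / 2318625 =17228.57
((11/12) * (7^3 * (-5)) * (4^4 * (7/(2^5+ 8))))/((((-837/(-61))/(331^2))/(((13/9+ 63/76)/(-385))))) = 3320683.65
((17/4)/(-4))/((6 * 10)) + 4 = 3823/960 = 3.98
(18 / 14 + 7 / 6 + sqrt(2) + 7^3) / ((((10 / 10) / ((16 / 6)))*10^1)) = 4*sqrt(2) / 15 + 29018 / 315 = 92.50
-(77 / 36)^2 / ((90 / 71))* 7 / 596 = -0.04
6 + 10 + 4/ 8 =33/ 2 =16.50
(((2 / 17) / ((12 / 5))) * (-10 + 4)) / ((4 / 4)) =-5 / 17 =-0.29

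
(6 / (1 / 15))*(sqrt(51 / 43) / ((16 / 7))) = 315*sqrt(2193) / 344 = 42.88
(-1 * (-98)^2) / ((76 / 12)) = -28812 / 19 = -1516.42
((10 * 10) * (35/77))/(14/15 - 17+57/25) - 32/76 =-401746/108053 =-3.72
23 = 23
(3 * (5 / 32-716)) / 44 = -68721 / 1408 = -48.81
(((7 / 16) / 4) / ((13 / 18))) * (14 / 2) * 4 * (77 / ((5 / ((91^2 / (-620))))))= -21630609 / 24800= -872.20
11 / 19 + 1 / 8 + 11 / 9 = 2635 / 1368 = 1.93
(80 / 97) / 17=80 / 1649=0.05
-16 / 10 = -8 / 5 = -1.60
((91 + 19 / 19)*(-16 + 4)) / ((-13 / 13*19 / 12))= 13248 / 19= 697.26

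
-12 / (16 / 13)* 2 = -39 / 2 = -19.50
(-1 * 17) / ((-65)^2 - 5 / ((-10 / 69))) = -0.00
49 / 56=7 / 8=0.88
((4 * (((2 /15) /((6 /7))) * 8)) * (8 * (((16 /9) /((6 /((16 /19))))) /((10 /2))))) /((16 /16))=229376 /115425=1.99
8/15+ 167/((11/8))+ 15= 22603/165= 136.99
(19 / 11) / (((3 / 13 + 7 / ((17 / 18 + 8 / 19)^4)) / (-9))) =-35244043633461 / 5087943555563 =-6.93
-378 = -378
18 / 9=2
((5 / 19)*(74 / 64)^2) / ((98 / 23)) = 157435 / 1906688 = 0.08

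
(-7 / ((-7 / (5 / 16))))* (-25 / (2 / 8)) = -125 / 4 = -31.25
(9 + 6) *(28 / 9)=140 / 3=46.67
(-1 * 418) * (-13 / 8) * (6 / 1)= 8151 / 2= 4075.50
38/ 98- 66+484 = 20501/ 49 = 418.39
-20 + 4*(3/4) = -17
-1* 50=-50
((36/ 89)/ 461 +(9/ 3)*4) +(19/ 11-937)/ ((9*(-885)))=43562330512/ 3594755835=12.12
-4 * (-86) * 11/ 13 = 3784/ 13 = 291.08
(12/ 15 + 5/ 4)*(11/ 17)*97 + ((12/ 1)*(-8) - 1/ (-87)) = 32.68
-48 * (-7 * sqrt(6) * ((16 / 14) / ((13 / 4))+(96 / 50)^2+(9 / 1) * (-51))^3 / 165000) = -34651294164222160257362 * sqrt(6) / 180691986083984375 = -469738.54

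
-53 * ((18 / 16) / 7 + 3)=-9381 / 56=-167.52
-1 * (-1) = 1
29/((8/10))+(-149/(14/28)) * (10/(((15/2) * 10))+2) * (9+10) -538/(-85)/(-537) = -146583685/12172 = -12042.70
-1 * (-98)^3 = 941192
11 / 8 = 1.38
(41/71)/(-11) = -41/781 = -0.05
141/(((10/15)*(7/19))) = 8037/14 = 574.07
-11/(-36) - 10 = -349/36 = -9.69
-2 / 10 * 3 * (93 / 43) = -279 / 215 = -1.30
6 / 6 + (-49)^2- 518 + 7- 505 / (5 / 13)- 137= 441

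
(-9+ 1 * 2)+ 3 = -4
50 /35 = 10 /7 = 1.43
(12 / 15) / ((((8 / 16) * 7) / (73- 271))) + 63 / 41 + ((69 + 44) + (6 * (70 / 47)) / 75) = 4680588 / 67445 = 69.40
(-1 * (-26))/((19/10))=260/19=13.68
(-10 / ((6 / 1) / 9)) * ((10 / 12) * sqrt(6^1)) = -25 * sqrt(6) / 2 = -30.62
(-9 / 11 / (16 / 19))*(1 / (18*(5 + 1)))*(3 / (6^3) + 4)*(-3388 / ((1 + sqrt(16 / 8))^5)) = -17335087 / 3456 + 12261403*sqrt(2) / 3456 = 1.49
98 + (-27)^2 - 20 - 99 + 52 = 760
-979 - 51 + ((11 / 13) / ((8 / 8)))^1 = -13379 / 13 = -1029.15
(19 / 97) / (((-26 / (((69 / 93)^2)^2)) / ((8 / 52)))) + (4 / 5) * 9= 544987486213 / 75696398765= 7.20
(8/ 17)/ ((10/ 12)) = 48/ 85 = 0.56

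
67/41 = 1.63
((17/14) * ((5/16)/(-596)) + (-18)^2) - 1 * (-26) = 46726315/133504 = 350.00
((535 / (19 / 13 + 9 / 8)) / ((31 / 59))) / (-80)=-82069 / 16678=-4.92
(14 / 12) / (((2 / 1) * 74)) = 7 / 888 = 0.01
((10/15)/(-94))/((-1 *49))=1/6909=0.00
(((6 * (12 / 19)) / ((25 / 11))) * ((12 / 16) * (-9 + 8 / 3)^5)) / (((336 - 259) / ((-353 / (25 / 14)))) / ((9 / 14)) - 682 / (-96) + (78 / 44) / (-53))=-9440615880608 / 4789618825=-1971.06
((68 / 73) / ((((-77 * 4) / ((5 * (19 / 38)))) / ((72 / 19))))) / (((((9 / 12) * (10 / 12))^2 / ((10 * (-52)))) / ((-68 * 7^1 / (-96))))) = 2885376 / 15257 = 189.12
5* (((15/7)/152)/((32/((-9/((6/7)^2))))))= -525/19456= -0.03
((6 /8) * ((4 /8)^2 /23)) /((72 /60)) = 5 /736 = 0.01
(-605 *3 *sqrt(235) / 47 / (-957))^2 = 0.38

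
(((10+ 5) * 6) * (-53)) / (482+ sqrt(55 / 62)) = -142546680 / 14404033+ 4770 * sqrt(3410) / 14404033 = -9.88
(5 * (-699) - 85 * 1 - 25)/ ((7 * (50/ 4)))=-206/ 5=-41.20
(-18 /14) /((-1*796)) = 9 /5572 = 0.00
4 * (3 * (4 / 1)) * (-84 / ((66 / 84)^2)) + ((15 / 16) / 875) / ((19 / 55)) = -8408490087 / 1287440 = -6531.17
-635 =-635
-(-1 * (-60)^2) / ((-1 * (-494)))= 1800 / 247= 7.29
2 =2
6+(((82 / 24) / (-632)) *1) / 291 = 13241623 / 2206944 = 6.00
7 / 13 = 0.54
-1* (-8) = 8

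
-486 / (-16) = 243 / 8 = 30.38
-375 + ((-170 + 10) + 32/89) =-47583/89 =-534.64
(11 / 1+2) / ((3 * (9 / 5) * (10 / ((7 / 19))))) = 91 / 1026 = 0.09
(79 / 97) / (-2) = -79 / 194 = -0.41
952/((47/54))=51408/47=1093.79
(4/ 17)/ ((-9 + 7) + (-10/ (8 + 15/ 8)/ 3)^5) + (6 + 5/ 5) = 6.88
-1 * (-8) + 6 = 14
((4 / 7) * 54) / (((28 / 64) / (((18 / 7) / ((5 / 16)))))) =995328 / 1715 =580.37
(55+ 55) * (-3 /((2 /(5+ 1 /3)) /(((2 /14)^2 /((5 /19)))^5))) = -0.00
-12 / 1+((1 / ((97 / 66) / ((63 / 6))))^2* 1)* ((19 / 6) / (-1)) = -3267393 / 18818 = -173.63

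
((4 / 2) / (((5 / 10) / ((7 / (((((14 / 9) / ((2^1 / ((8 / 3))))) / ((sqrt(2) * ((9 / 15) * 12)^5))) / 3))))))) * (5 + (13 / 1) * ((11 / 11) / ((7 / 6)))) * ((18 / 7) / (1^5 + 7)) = 622627772544 * sqrt(2) / 153125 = 5750391.12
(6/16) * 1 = 3/8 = 0.38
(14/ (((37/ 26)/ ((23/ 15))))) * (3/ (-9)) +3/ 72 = -66421/ 13320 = -4.99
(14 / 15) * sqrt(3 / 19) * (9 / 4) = 21 * sqrt(57) / 190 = 0.83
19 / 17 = 1.12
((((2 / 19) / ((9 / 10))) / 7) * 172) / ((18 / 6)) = 3440 / 3591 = 0.96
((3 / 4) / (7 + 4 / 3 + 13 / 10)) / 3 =15 / 578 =0.03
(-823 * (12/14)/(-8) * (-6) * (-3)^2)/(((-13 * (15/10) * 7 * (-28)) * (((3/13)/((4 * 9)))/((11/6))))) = -244431/686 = -356.31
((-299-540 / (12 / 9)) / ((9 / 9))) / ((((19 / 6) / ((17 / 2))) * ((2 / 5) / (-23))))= 2064480 / 19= 108656.84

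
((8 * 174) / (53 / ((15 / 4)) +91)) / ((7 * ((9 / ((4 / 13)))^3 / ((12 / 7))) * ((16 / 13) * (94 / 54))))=37120 / 613779439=0.00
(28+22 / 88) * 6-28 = 283 / 2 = 141.50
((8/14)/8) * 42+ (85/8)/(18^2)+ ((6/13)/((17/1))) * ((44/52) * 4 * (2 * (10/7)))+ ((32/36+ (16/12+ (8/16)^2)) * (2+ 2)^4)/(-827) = 2.53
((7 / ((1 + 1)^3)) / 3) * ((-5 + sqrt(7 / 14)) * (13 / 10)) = -91 / 48 + 91 * sqrt(2) / 480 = -1.63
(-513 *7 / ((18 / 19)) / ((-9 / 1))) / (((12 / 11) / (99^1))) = 305767 / 8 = 38220.88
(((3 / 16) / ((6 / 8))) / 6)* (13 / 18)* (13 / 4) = 169 / 1728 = 0.10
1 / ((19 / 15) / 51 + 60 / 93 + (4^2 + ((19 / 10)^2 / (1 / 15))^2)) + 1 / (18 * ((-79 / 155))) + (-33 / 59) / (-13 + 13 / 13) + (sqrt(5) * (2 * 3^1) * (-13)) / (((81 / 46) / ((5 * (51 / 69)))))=-4420 * sqrt(5) / 27 -58251931518043 / 938758019971212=-366.11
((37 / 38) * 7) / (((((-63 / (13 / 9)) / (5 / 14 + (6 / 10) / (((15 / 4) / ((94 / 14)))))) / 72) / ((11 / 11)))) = -160654 / 9975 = -16.11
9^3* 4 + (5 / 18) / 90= 944785 / 324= 2916.00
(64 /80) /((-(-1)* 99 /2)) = 8 /495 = 0.02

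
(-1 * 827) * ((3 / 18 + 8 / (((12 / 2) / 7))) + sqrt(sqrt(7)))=-15713 / 2 - 827 * 7^(1 / 4)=-9201.68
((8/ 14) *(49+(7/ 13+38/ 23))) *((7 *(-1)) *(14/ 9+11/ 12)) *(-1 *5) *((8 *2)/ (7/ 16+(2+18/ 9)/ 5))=2906099200/ 88803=32725.24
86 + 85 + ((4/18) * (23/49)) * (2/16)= 301667/1764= 171.01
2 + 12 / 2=8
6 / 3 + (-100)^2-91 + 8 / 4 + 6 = 9919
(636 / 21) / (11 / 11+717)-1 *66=-165752 / 2513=-65.96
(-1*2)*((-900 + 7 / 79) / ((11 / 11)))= 142186 / 79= 1799.82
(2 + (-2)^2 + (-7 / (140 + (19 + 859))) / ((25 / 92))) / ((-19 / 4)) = -304112 / 241775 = -1.26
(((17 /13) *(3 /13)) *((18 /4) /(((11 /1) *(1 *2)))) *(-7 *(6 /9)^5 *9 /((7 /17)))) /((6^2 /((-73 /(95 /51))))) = 717298 /529815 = 1.35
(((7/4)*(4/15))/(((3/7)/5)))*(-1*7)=-343/9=-38.11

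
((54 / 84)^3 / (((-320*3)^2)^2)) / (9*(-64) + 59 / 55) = -99 / 181965735067648000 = -0.00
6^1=6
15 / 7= 2.14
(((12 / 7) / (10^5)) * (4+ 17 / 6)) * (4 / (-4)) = -41 / 350000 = -0.00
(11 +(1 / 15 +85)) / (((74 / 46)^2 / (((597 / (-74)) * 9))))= -1365259599 / 506530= -2695.32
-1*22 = -22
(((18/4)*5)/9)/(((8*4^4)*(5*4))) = 1/16384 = 0.00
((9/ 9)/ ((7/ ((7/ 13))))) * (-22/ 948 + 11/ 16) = 2519/ 49296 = 0.05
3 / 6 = 1 / 2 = 0.50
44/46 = 22/23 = 0.96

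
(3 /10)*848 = 1272 /5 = 254.40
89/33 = 2.70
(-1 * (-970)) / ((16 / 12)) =1455 / 2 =727.50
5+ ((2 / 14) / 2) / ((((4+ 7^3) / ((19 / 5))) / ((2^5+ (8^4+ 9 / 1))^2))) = 46471723 / 3470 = 13392.43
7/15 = 0.47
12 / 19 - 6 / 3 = -26 / 19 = -1.37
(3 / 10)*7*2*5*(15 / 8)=315 / 8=39.38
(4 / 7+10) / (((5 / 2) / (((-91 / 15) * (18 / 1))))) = -11544 / 25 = -461.76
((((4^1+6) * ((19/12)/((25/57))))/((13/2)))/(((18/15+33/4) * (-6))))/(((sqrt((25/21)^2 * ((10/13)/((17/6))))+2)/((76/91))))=-0.03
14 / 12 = 7 / 6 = 1.17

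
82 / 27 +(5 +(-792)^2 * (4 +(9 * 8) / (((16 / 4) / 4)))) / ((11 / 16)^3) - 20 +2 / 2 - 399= 5272134542324 / 35937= 146704915.33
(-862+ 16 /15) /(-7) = 122.99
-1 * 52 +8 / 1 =-44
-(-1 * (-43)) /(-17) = 43 /17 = 2.53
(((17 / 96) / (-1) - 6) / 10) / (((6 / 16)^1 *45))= -593 / 16200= -0.04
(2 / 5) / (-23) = -2 / 115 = -0.02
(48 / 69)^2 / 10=128 / 2645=0.05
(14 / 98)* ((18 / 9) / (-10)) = -1 / 35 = -0.03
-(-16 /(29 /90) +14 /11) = 15434 /319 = 48.38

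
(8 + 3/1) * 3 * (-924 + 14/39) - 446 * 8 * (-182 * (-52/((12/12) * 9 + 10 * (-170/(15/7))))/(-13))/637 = -38624942/1267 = -30485.35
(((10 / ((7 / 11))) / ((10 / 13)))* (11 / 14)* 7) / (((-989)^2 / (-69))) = -4719 / 595378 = -0.01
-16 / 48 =-1 / 3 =-0.33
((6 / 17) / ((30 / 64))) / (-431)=-64 / 36635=-0.00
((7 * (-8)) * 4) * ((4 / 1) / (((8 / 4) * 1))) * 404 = -180992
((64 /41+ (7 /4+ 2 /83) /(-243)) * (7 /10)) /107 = 7194761 /707851224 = 0.01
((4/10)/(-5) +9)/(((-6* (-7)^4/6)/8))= -1784/60025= -0.03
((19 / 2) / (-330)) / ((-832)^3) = 19 / 380114042880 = 0.00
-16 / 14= -8 / 7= -1.14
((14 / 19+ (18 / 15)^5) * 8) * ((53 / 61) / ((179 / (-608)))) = -2598190592 / 34121875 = -76.14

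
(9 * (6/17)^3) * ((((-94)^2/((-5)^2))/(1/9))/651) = 51531552/26653025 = 1.93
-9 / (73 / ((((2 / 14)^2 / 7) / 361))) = -9 / 9039079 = -0.00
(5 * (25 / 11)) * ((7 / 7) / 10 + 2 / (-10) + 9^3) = 182225 / 22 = 8282.95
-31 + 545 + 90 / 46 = 11867 / 23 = 515.96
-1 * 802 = -802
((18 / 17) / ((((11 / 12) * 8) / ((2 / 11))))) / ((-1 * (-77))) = 54 / 158389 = 0.00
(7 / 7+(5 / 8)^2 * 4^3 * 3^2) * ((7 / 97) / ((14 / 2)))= 226 / 97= 2.33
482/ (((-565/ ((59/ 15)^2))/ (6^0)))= -1677842/ 127125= -13.20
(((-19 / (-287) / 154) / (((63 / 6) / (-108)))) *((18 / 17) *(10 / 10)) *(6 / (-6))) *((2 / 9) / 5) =2736 / 13148905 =0.00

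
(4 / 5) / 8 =1 / 10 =0.10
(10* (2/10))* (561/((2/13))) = 7293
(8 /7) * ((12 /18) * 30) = 160 /7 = 22.86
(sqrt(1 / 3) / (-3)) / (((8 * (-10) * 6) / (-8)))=-sqrt(3) / 540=-0.00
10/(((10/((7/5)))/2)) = 14/5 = 2.80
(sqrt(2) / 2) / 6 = sqrt(2) / 12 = 0.12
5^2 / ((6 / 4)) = 50 / 3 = 16.67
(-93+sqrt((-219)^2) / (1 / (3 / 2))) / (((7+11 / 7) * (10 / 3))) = 3297 / 400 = 8.24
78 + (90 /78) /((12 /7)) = 4091 /52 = 78.67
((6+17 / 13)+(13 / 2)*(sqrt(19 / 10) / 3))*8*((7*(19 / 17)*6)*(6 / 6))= 6916*sqrt(190) / 85+606480 / 221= 3865.79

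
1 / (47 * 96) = 1 / 4512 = 0.00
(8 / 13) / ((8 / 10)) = 10 / 13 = 0.77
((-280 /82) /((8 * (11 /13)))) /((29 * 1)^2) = -455 /758582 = -0.00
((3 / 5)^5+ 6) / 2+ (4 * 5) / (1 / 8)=1018993 / 6250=163.04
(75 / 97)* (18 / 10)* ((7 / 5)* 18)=3402 / 97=35.07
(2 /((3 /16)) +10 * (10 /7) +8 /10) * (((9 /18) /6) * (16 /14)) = 5408 /2205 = 2.45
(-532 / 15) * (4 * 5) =-709.33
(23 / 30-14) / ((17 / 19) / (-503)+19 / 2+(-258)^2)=-3794129 / 19087287675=-0.00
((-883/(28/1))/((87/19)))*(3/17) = -16777/13804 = -1.22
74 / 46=37 / 23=1.61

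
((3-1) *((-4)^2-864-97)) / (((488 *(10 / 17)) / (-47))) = 151011 / 488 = 309.45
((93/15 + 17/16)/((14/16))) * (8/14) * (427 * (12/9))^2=69180832/45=1537351.82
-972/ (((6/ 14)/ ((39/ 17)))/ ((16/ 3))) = -471744/ 17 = -27749.65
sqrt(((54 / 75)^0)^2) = 1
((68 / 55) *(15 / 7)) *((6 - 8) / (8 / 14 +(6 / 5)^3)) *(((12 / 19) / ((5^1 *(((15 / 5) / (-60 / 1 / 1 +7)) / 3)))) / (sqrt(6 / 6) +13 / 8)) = 4324800 / 735889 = 5.88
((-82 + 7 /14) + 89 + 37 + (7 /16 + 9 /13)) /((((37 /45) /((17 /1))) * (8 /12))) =21781845 /15392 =1415.14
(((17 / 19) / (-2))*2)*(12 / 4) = -2.68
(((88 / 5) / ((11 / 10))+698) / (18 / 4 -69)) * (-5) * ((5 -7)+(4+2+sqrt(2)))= 2380 * sqrt(2) / 43+9520 / 43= 299.67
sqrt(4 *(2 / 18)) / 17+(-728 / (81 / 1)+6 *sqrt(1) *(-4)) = -45370 / 1377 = -32.95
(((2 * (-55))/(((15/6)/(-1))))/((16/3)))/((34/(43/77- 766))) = -10401/56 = -185.73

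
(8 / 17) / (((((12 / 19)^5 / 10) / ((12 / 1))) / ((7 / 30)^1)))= 131.12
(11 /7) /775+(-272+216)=-303789 /5425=-56.00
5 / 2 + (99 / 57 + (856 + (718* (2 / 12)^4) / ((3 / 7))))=31821455 / 36936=861.53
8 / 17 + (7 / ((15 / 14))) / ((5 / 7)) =9.62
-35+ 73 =38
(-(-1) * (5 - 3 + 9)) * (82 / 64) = 14.09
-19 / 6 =-3.17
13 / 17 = 0.76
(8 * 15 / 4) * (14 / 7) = 60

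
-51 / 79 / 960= -17 / 25280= -0.00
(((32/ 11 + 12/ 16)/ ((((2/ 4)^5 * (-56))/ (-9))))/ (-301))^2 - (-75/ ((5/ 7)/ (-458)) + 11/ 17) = -8962473160628/ 186366257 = -48090.64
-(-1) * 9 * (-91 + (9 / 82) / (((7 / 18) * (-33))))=-2585826 / 3157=-819.08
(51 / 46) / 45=17 / 690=0.02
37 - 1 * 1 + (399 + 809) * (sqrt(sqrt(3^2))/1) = 36 + 1208 * sqrt(3) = 2128.32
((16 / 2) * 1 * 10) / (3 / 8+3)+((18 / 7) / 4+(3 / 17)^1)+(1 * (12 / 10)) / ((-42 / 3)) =785171 / 32130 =24.44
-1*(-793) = 793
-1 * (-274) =274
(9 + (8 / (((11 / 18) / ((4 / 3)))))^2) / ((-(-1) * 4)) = 37953 / 484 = 78.42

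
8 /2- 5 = -1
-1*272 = -272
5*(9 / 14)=45 / 14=3.21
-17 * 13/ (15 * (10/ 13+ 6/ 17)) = -48841/ 3720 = -13.13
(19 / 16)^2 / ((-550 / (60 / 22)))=-1083 / 154880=-0.01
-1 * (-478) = 478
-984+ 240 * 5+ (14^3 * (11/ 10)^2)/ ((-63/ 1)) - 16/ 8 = 161.30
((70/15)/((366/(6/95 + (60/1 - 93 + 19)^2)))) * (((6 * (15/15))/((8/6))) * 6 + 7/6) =11017279/156465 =70.41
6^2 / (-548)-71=-9736 / 137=-71.07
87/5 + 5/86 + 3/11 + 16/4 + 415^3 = 338069166537/4730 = 71473396.73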